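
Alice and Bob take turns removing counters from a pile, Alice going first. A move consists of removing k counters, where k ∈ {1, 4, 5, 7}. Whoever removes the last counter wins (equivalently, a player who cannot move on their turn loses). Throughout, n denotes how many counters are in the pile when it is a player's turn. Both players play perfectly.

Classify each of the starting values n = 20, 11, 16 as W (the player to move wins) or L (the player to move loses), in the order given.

Work bottom-up. With no move the player to move loses. Otherwise the position is W if at least one move leads to an L position for the opponent, and L if every move leads to a W.
n=0: no move → L
n=1: →0(L), so W
n=2: →1(W) only, which is W, so L
n=3: →2(L), so W
n=4: →0(L), so W
n=5: →0(L), so W
n=6: →2(L), so W
n=7: →2(L), so W
n=8: →7(W), 4(W), 3(W), 1(W) — all W, so L
n=9: →8(L), so W
n=10: →9(W), 6(W), 5(W), 3(W) — all W, so L
n=11: →10(L), so W
n=12: →8(L), so W
n=13: →8(L), so W
n=14: →10(L), so W
n=15: →10(L), so W
n=16: →15(W), 12(W), 11(W), 9(W) — all W, so L
n=17: →16(L), so W
n=18: →17(W), 14(W), 13(W), 11(W) — all W, so L
n=19: →18(L), so W
n=20: →16(L), so W

20: W, 11: W, 16: L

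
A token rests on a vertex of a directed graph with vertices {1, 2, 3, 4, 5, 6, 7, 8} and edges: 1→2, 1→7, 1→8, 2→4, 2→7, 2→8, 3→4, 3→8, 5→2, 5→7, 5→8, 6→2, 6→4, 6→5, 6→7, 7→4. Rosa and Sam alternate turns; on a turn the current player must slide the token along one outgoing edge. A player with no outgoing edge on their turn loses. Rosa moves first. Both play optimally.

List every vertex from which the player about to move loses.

Compute win/loss labels from the base case upward. A position with no move is L. Any other position is W if it can reach an L in one move, else L.
Every edge goes from a vertex to one that appears earlier in the order 8, 4, 7, 2, 5, 6, 3, 1, so processing vertices in that order labels each vertex after all of its successors.
8: no outgoing edge → L
4: no outgoing edge → L
7: reaches L-position 4 → W
2: reaches L-position 4 → W
5: reaches L-position 8 → W
6: reaches L-position 4 → W
3: reaches L-position 4 → W
1: reaches L-position 8 → W
Reading off the rows marked L gives the requested list; there are 2 such vertices.

4, 8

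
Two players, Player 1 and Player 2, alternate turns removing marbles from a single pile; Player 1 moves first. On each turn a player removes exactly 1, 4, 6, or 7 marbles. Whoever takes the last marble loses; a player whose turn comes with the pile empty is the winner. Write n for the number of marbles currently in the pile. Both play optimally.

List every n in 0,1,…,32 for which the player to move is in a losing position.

Work bottom-up. With no move the player to move wins. Otherwise the position is W if at least one move leads to an L position for the opponent, and L if every move leads to a W.
n=0: no move; the opponent has just taken the last marble and therefore loses → W
n=1: only reaches 0(W), which is W → L
n=2: reaches L-position 1 → W
n=3: only reaches 2(W), which is W → L
n=4: reaches L-position 3 → W
n=5: reaches L-position 1 → W
n=6: only reaches 5(W), 2(W), 0(W), all W → L
n=7: reaches L-position 6 → W
n=8: reaches L-position 1 → W
n=9: reaches L-position 3 → W
n=10: reaches L-position 6 → W
n=11: only reaches 10(W), 7(W), 5(W), 4(W), all W → L
n=12: reaches L-position 11 → W
n=13: reaches L-position 6 → W
n=14: only reaches 13(W), 10(W), 8(W), 7(W), all W → L
n=15: reaches L-position 14 → W
n=16: only reaches 15(W), 12(W), 10(W), 9(W), all W → L
n=17: reaches L-position 16 → W
n=18: reaches L-position 14 → W
n=19: only reaches 18(W), 15(W), 13(W), 12(W), all W → L
n=20: reaches L-position 19 → W
n=21: reaches L-position 14 → W
n=22: reaches L-position 16 → W
n=23: reaches L-position 19 → W
n=24: only reaches 23(W), 20(W), 18(W), 17(W), all W → L
n=25: reaches L-position 24 → W
n=26: reaches L-position 19 → W
n=27: only reaches 26(W), 23(W), 21(W), 20(W), all W → L
n=28: reaches L-position 27 → W
n=29: only reaches 28(W), 25(W), 23(W), 22(W), all W → L
n=30: reaches L-position 29 → W
n=31: reaches L-position 27 → W
n=32: only reaches 31(W), 28(W), 26(W), 25(W), all W → L
Reading off the rows marked L gives the requested list; there are 11 such values of n.

1, 3, 6, 11, 14, 16, 19, 24, 27, 29, 32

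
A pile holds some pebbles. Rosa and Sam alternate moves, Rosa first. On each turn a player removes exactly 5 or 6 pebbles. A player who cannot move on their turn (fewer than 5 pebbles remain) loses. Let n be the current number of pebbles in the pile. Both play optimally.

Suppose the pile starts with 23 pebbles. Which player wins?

Sam wins.

Work bottom-up. With no move the player to move loses. Otherwise the position is W if at least one move leads to an L position for the opponent, and L if every move leads to a W.
n=0: no move → L
n=1: no move → L
n=2: no move → L
n=3: no move → L
n=4: no move → L
n=5: →0(L), so W
n=6: →1(L), so W
n=7: →2(L), so W
n=8: →3(L), so W
n=9: →4(L), so W
n=10: →4(L), so W
n=11: →6(W), 5(W) — all W, so L
n=12: →7(W), 6(W) — all W, so L
n=13: →8(W), 7(W) — all W, so L
n=14: →9(W), 8(W) — all W, so L
n=15: →10(W), 9(W) — all W, so L
n=16: →11(L), so W
n=17: →12(L), so W
n=18: →13(L), so W
n=19: →14(L), so W
n=20: →15(L), so W
n=21: →15(L), so W
n=22: →17(W), 16(W) — all W, so L
n=23: →18(W), 17(W) — all W, so L
The starting position 23 is L: whatever Rosa does, the opponent receives a W position.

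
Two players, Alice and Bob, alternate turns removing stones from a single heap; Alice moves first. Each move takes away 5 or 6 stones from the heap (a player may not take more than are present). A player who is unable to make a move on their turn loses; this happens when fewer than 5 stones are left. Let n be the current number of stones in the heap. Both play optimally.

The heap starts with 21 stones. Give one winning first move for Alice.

Positions with no move are L. A position that does have a move is losing for the player to move precisely when every available move leads to a winning position for the opponent. Fill in the labels:
n=0: no move → L
n=1: no move → L
n=2: no move → L
n=3: no move → L
n=4: no move → L
n=5: reaches L-position 0 → W
n=6: reaches L-position 1 → W
n=7: reaches L-position 2 → W
n=8: reaches L-position 3 → W
n=9: reaches L-position 4 → W
n=10: reaches L-position 4 → W
n=11: only reaches 6(W), 5(W), all W → L
n=12: only reaches 7(W), 6(W), all W → L
n=13: only reaches 8(W), 7(W), all W → L
n=14: only reaches 9(W), 8(W), all W → L
n=15: only reaches 10(W), 9(W), all W → L
n=16: reaches L-position 11 → W
n=17: reaches L-position 12 → W
n=18: reaches L-position 13 → W
n=19: reaches L-position 14 → W
n=20: reaches L-position 15 → W
n=21: reaches L-position 15 → W
From 21, the L positions reachable in one move are: 15.

Remove 6, leaving 15.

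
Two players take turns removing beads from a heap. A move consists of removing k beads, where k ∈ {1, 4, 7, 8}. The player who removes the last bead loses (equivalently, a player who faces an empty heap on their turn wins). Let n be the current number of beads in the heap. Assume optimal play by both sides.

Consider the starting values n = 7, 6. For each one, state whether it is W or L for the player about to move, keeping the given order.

7: W, 6: L

Use the standard recursion: the mover wins at a terminal position; elsewhere, the mover wins exactly when some move hands the opponent an L position.
n=0: no move; the opponent has just taken the last bead and therefore loses → W
n=1: →0(W) only, which is W, so L
n=2: →1(L), so W
n=3: →2(W) only, which is W, so L
n=4: →3(L), so W
n=5: →1(L), so W
n=6: →5(W), 2(W) — all W, so L
n=7: →6(L), so W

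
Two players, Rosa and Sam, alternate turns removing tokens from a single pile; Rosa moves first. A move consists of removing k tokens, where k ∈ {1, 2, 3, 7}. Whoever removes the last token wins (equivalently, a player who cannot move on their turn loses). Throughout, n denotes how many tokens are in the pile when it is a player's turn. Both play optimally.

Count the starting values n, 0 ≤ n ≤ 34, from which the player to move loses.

9

Compute win/loss labels from the base case upward. A position with no move is L. Any other position is W if it can reach an L in one move, else L.
n=0: no move → L
n=1: reaches L-position 0 → W
n=2: reaches L-position 0 → W
n=3: reaches L-position 0 → W
n=4: only reaches 3(W), 2(W), 1(W), all W → L
n=5: reaches L-position 4 → W
n=6: reaches L-position 4 → W
n=7: reaches L-position 4 → W
n=8: only reaches 7(W), 6(W), 5(W), 1(W), all W → L
n=9: reaches L-position 8 → W
n=10: reaches L-position 8 → W
n=11: reaches L-position 8 → W
n=12: only reaches 11(W), 10(W), 9(W), 5(W), all W → L
n=13: reaches L-position 12 → W
n=14: reaches L-position 12 → W
n=15: reaches L-position 12 → W
n=16: only reaches 15(W), 14(W), 13(W), 9(W), all W → L
n=17: reaches L-position 16 → W
n=18: reaches L-position 16 → W
n=19: reaches L-position 16 → W
n=20: only reaches 19(W), 18(W), 17(W), 13(W), all W → L
n=21: reaches L-position 20 → W
n=22: reaches L-position 20 → W
n=23: reaches L-position 20 → W
n=24: only reaches 23(W), 22(W), 21(W), 17(W), all W → L
n=25: reaches L-position 24 → W
n=26: reaches L-position 24 → W
n=27: reaches L-position 24 → W
n=28: only reaches 27(W), 26(W), 25(W), 21(W), all W → L
n=29: reaches L-position 28 → W
n=30: reaches L-position 28 → W
n=31: reaches L-position 28 → W
n=32: only reaches 31(W), 30(W), 29(W), 25(W), all W → L
n=33: reaches L-position 32 → W
n=34: reaches L-position 32 → W
L entries with 0 ≤ n ≤ 34: n = 0, 4, 8, 12, 16, 20, 24, 28, 32; that makes 9.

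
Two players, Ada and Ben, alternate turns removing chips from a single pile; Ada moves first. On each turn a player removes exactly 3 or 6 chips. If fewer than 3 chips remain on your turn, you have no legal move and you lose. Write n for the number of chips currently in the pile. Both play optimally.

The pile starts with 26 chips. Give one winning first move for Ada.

Remove 6, leaving 20.

Work bottom-up. With no move the player to move loses. Otherwise the position is W if at least one move leads to an L position for the opponent, and L if every move leads to a W.
n=0: no move → L
n=1: no move → L
n=2: no move → L
n=3: can move to 0, which is L ⇒ W
n=4: can move to 1, which is L ⇒ W
n=5: can move to 2, which is L ⇒ W
n=6: can move to 0, which is L ⇒ W
n=7: can move to 1, which is L ⇒ W
n=8: can move to 2, which is L ⇒ W
n=9: moves to 6(W), 3(W); every one is W ⇒ L
n=10: moves to 7(W), 4(W); every one is W ⇒ L
n=11: moves to 8(W), 5(W); every one is W ⇒ L
n=12: can move to 9, which is L ⇒ W
n=13: can move to 10, which is L ⇒ W
n=14: can move to 11, which is L ⇒ W
n=15: can move to 9, which is L ⇒ W
n=16: can move to 10, which is L ⇒ W
n=17: can move to 11, which is L ⇒ W
n=18: moves to 15(W), 12(W); every one is W ⇒ L
n=19: moves to 16(W), 13(W); every one is W ⇒ L
n=20: moves to 17(W), 14(W); every one is W ⇒ L
n=21: can move to 18, which is L ⇒ W
n=22: can move to 19, which is L ⇒ W
n=23: can move to 20, which is L ⇒ W
n=24: can move to 18, which is L ⇒ W
n=25: can move to 19, which is L ⇒ W
n=26: can move to 20, which is L ⇒ W
From 26, the L positions reachable in one move are: 20.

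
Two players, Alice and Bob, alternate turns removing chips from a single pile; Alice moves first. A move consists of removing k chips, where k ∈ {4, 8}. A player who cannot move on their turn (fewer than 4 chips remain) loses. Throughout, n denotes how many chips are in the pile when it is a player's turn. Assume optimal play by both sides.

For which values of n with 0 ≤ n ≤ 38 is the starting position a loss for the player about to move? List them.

0, 1, 2, 3, 12, 13, 14, 15, 24, 25, 26, 27, 36, 37, 38

Positions with no move are L. A position that does have a move is losing for the player to move precisely when every available move leads to a winning position for the opponent. Fill in the labels:
n=0: no move → L
n=1: no move → L
n=2: no move → L
n=3: no move → L
n=4: →0(L), so W
n=5: →1(L), so W
n=6: →2(L), so W
n=7: →3(L), so W
n=8: →0(L), so W
n=9: →1(L), so W
n=10: →2(L), so W
n=11: →3(L), so W
n=12: →8(W), 4(W) — all W, so L
n=13: →9(W), 5(W) — all W, so L
n=14: →10(W), 6(W) — all W, so L
n=15: →11(W), 7(W) — all W, so L
n=16: →12(L), so W
n=17: →13(L), so W
n=18: →14(L), so W
n=19: →15(L), so W
n=20: →12(L), so W
n=21: →13(L), so W
n=22: →14(L), so W
n=23: →15(L), so W
n=24: →20(W), 16(W) — all W, so L
n=25: →21(W), 17(W) — all W, so L
n=26: →22(W), 18(W) — all W, so L
n=27: →23(W), 19(W) — all W, so L
n=28: →24(L), so W
n=29: →25(L), so W
n=30: →26(L), so W
n=31: →27(L), so W
n=32: →24(L), so W
n=33: →25(L), so W
n=34: →26(L), so W
n=35: →27(L), so W
n=36: →32(W), 28(W) — all W, so L
n=37: →33(W), 29(W) — all W, so L
n=38: →34(W), 30(W) — all W, so L
The losing starting values of n are exactly the entries labelled L in this table (15 of them).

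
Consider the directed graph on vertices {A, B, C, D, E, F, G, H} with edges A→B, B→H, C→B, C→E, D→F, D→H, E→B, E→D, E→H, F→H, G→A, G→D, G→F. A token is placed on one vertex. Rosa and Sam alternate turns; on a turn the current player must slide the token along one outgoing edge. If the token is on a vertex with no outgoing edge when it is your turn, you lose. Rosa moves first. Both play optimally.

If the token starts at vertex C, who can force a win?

Work bottom-up. With no move the player to move loses. Otherwise the position is W if at least one move leads to an L position for the opponent, and L if every move leads to a W.
Every edge goes from a vertex to one that appears earlier in the order H, F, D, B, E, C, A, G, so processing vertices in that order labels each vertex after all of its successors.
H: no outgoing edge → L
F: W (go to H, an L position)
D: W (go to H, an L position)
B: W (go to H, an L position)
E: W (go to H, an L position)
C: L (options E(W), B(W) are all W)
A: L (sole option B(W) is W)
G: W (go to A, an L position)
Every move from C reaches a W position, so the mover loses.

Sam wins.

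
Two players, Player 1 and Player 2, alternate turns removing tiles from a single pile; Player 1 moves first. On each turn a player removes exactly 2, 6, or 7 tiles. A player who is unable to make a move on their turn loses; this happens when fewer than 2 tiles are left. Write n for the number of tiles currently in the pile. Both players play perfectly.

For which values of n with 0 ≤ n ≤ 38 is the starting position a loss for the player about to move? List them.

Use the standard recursion: the mover loses at a terminal position; elsewhere, the mover wins exactly when some move hands the opponent an L position.
n=0: no move → L
n=1: no move → L
n=2: can move to 0, which is L ⇒ W
n=3: can move to 1, which is L ⇒ W
n=4: the only move is to 2(W), a W ⇒ L
n=5: the only move is to 3(W), a W ⇒ L
n=6: can move to 4, which is L ⇒ W
n=7: can move to 5, which is L ⇒ W
n=8: can move to 1, which is L ⇒ W
n=9: moves to 7(W), 3(W), 2(W); every one is W ⇒ L
n=10: can move to 4, which is L ⇒ W
n=11: can move to 9, which is L ⇒ W
n=12: can move to 5, which is L ⇒ W
n=13: moves to 11(W), 7(W), 6(W); every one is W ⇒ L
n=14: moves to 12(W), 8(W), 7(W); every one is W ⇒ L
n=15: can move to 13, which is L ⇒ W
n=16: can move to 14, which is L ⇒ W
n=17: moves to 15(W), 11(W), 10(W); every one is W ⇒ L
n=18: moves to 16(W), 12(W), 11(W); every one is W ⇒ L
n=19: can move to 17, which is L ⇒ W
n=20: can move to 18, which is L ⇒ W
n=21: can move to 14, which is L ⇒ W
n=22: moves to 20(W), 16(W), 15(W); every one is W ⇒ L
n=23: can move to 17, which is L ⇒ W
n=24: can move to 22, which is L ⇒ W
n=25: can move to 18, which is L ⇒ W
n=26: moves to 24(W), 20(W), 19(W); every one is W ⇒ L
n=27: moves to 25(W), 21(W), 20(W); every one is W ⇒ L
n=28: can move to 26, which is L ⇒ W
n=29: can move to 27, which is L ⇒ W
n=30: moves to 28(W), 24(W), 23(W); every one is W ⇒ L
n=31: moves to 29(W), 25(W), 24(W); every one is W ⇒ L
n=32: can move to 30, which is L ⇒ W
n=33: can move to 31, which is L ⇒ W
n=34: can move to 27, which is L ⇒ W
n=35: moves to 33(W), 29(W), 28(W); every one is W ⇒ L
n=36: can move to 30, which is L ⇒ W
n=37: can move to 35, which is L ⇒ W
n=38: can move to 31, which is L ⇒ W
The losing starting values of n are exactly the entries labelled L in this table (15 of them).

0, 1, 4, 5, 9, 13, 14, 17, 18, 22, 26, 27, 30, 31, 35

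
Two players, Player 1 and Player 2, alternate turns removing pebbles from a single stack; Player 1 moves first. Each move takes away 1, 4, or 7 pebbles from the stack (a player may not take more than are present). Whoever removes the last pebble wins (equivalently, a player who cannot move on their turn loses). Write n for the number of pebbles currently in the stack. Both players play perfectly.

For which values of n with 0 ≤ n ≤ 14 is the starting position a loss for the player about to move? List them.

0, 2, 5, 8, 10, 13

Use the standard recursion: the mover loses at a terminal position; elsewhere, the mover wins exactly when some move hands the opponent an L position.
n=0: no move → L
n=1: W (go to 0, an L position)
n=2: L (sole option 1(W) is W)
n=3: W (go to 2, an L position)
n=4: W (go to 0, an L position)
n=5: L (options 4(W), 1(W) are all W)
n=6: W (go to 5, an L position)
n=7: W (go to 0, an L position)
n=8: L (options 7(W), 4(W), 1(W) are all W)
n=9: W (go to 8, an L position)
n=10: L (options 9(W), 6(W), 3(W) are all W)
n=11: W (go to 10, an L position)
n=12: W (go to 8, an L position)
n=13: L (options 12(W), 9(W), 6(W) are all W)
n=14: W (go to 13, an L position)
Reading off the rows marked L gives the requested list; there are 6 such values of n.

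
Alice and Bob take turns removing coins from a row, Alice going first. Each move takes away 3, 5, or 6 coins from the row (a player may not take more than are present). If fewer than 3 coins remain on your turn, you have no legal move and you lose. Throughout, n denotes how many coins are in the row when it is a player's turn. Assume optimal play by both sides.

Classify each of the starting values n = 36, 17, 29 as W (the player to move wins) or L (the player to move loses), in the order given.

36: L, 17: W, 29: L

Build the W/L table. Terminal = L. A non-terminal position is W if it has a move to some L; otherwise it is L.
n=0: no move → L
n=1: no move → L
n=2: no move → L
n=3: can move to 0, which is L ⇒ W
n=4: can move to 1, which is L ⇒ W
n=5: can move to 2, which is L ⇒ W
n=6: can move to 1, which is L ⇒ W
n=7: can move to 2, which is L ⇒ W
n=8: can move to 2, which is L ⇒ W
n=9: moves to 6(W), 4(W), 3(W); every one is W ⇒ L
n=10: moves to 7(W), 5(W), 4(W); every one is W ⇒ L
n=11: moves to 8(W), 6(W), 5(W); every one is W ⇒ L
n=12: can move to 9, which is L ⇒ W
n=13: can move to 10, which is L ⇒ W
n=14: can move to 11, which is L ⇒ W
n=15: can move to 10, which is L ⇒ W
n=16: can move to 11, which is L ⇒ W
n=17: can move to 11, which is L ⇒ W
n=18: moves to 15(W), 13(W), 12(W); every one is W ⇒ L
n=19: moves to 16(W), 14(W), 13(W); every one is W ⇒ L
n=20: moves to 17(W), 15(W), 14(W); every one is W ⇒ L
n=21: can move to 18, which is L ⇒ W
n=22: can move to 19, which is L ⇒ W
n=23: can move to 20, which is L ⇒ W
n=24: can move to 19, which is L ⇒ W
n=25: can move to 20, which is L ⇒ W
n=26: can move to 20, which is L ⇒ W
n=27: moves to 24(W), 22(W), 21(W); every one is W ⇒ L
n=28: moves to 25(W), 23(W), 22(W); every one is W ⇒ L
n=29: moves to 26(W), 24(W), 23(W); every one is W ⇒ L
n=30: can move to 27, which is L ⇒ W
n=31: can move to 28, which is L ⇒ W
n=32: can move to 29, which is L ⇒ W
n=33: can move to 28, which is L ⇒ W
n=34: can move to 29, which is L ⇒ W
n=35: can move to 29, which is L ⇒ W
n=36: moves to 33(W), 31(W), 30(W); every one is W ⇒ L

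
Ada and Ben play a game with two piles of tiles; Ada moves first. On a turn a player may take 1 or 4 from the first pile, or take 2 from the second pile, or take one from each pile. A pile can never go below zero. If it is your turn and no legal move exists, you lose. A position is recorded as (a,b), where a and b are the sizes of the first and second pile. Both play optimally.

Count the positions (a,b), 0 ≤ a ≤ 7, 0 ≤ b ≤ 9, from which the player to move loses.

31

Positions with no move are L. A position that does have a move is losing for the player to move precisely when every available move leads to a winning position for the opponent. Fill in the labels:
Every move lowers a or b (never raises either), so fill the grid row by row in increasing a, and left to right within a row: each cell's successors are then already labelled.
      b=0  b=1  b=2  b=3  b=4  b=5  b=6  b=7  b=8  b=9
a=0:    L    L    W    W    L    L    W    W    L    L
a=1:    W    W    W    L    W    W    W    L    W    W
a=2:    L    L    W    W    W    L    L    W    W    L
a=3:    W    W    W    L    L    W    W    W    L    W
a=4:    W    W    L    W    W    W    L    L    W    W
a=5:    L    L    W    W    L    L    W    W    W    L
a=6:    W    W    W    L    W    W    W    L    L    W
a=7:    L    L    W    W    W    L    L    W    W    W
Cells with no legal move (terminal, hence L): (0,0), (0,1).
The remaining L cells, each justified by listing all of its moves:
(0,4): the only move is to (0,2)(W), a W ⇒ L
(0,5): the only move is to (0,3)(W), a W ⇒ L
(0,8): the only move is to (0,6)(W), a W ⇒ L
(0,9): the only move is to (0,7)(W), a W ⇒ L
(1,3): moves to (0,3)(W), (1,1)(W), (0,2)(W); every one is W ⇒ L
(1,7): moves to (0,7)(W), (1,5)(W), (0,6)(W); every one is W ⇒ L
(2,0): the only move is to (1,0)(W), a W ⇒ L
(2,1): moves to (1,1)(W), (1,0)(W); every one is W ⇒ L
(2,5): moves to (1,5)(W), (2,3)(W), (1,4)(W); every one is W ⇒ L
(2,6): moves to (1,6)(W), (2,4)(W), (1,5)(W); every one is W ⇒ L
(2,9): moves to (1,9)(W), (2,7)(W), (1,8)(W); every one is W ⇒ L
(3,3): moves to (2,3)(W), (3,1)(W), (2,2)(W); every one is W ⇒ L
(3,4): moves to (2,4)(W), (3,2)(W), (2,3)(W); every one is W ⇒ L
(3,8): moves to (2,8)(W), (3,6)(W), (2,7)(W); every one is W ⇒ L
(4,2): moves to (3,2)(W), (0,2)(W), (4,0)(W), (3,1)(W); every one is W ⇒ L
(4,6): moves to (3,6)(W), (0,6)(W), (4,4)(W), (3,5)(W); every one is W ⇒ L
(4,7): moves to (3,7)(W), (0,7)(W), (4,5)(W), (3,6)(W); every one is W ⇒ L
(5,0): moves to (4,0)(W), (1,0)(W); every one is W ⇒ L
(5,1): moves to (4,1)(W), (1,1)(W), (4,0)(W); every one is W ⇒ L
(5,4): moves to (4,4)(W), (1,4)(W), (5,2)(W), (4,3)(W); every one is W ⇒ L
(5,5): moves to (4,5)(W), (1,5)(W), (5,3)(W), (4,4)(W); every one is W ⇒ L
(5,9): moves to (4,9)(W), (1,9)(W), (5,7)(W), (4,8)(W); every one is W ⇒ L
(6,3): moves to (5,3)(W), (2,3)(W), (6,1)(W), (5,2)(W); every one is W ⇒ L
(6,7): moves to (5,7)(W), (2,7)(W), (6,5)(W), (5,6)(W); every one is W ⇒ L
(6,8): moves to (5,8)(W), (2,8)(W), (6,6)(W), (5,7)(W); every one is W ⇒ L
(7,0): moves to (6,0)(W), (3,0)(W); every one is W ⇒ L
(7,1): moves to (6,1)(W), (3,1)(W), (6,0)(W); every one is W ⇒ L
(7,5): moves to (6,5)(W), (3,5)(W), (7,3)(W), (6,4)(W); every one is W ⇒ L
(7,6): moves to (6,6)(W), (3,6)(W), (7,4)(W), (6,5)(W); every one is W ⇒ L
Every other cell has at least one move into one of the L cells above, so it is W.
L cells per row: a=0: 6, a=1: 2, a=2: 5, a=3: 3, a=4: 3, a=5: 5, a=6: 3, a=7: 4; total 31.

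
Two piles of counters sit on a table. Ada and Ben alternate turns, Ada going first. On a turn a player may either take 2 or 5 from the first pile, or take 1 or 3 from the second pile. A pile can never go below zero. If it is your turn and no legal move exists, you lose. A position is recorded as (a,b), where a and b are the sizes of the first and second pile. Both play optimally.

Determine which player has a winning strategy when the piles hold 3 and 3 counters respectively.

Ben wins.

Work bottom-up. With no move the player to move loses. Otherwise the position is W if at least one move leads to an L position for the opponent, and L if every move leads to a W.
No move ever increases a pile, so every position that can arise here has a ≤ 3 and b ≤ 3; it is enough to label the cells with 0 ≤ a ≤ 3 and 0 ≤ b ≤ 3.
Every move lowers a or b (never raises either), so fill the grid row by row in increasing a, and left to right within a row: each cell's successors are then already labelled.
      b=0  b=1  b=2  b=3
a=0:    L    W    L    W
a=1:    L    W    L    W
a=2:    W    L    W    L
a=3:    W    L    W    L
Cells with no legal move (terminal, hence L): (0,0), (1,0).
The remaining L cells, each justified by listing all of its moves:
(0,2): only reaches (0,1)(W), which is W → L
(1,2): only reaches (1,1)(W), which is W → L
(2,1): only reaches (0,1)(W), (2,0)(W), all W → L
(2,3): only reaches (0,3)(W), (2,2)(W), (2,0)(W), all W → L
(3,1): only reaches (1,1)(W), (3,0)(W), all W → L
(3,3): only reaches (1,3)(W), (3,2)(W), (3,0)(W), all W → L
Every other cell has at least one move into one of the L cells above, so it is W.
The starting position (3,3) is L: whatever Ada does, the opponent receives a W position.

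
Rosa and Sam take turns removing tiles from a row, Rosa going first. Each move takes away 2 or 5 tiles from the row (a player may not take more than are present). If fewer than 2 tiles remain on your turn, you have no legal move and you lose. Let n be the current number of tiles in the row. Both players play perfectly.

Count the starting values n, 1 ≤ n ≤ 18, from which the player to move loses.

Use the standard recursion: the mover loses at a terminal position; elsewhere, the mover wins exactly when some move hands the opponent an L position.
n=0: no move → L
n=1: no move → L
n=2: can move to 0, which is L ⇒ W
n=3: can move to 1, which is L ⇒ W
n=4: the only move is to 2(W), a W ⇒ L
n=5: can move to 0, which is L ⇒ W
n=6: can move to 4, which is L ⇒ W
n=7: moves to 5(W), 2(W); every one is W ⇒ L
n=8: moves to 6(W), 3(W); every one is W ⇒ L
n=9: can move to 7, which is L ⇒ W
n=10: can move to 8, which is L ⇒ W
n=11: moves to 9(W), 6(W); every one is W ⇒ L
n=12: can move to 7, which is L ⇒ W
n=13: can move to 11, which is L ⇒ W
n=14: moves to 12(W), 9(W); every one is W ⇒ L
n=15: moves to 13(W), 10(W); every one is W ⇒ L
n=16: can move to 14, which is L ⇒ W
n=17: can move to 15, which is L ⇒ W
n=18: moves to 16(W), 13(W); every one is W ⇒ L
L entries with 1 ≤ n ≤ 18 (n=0 is outside the asked range and is not counted): n = 1, 4, 7, 8, 11, 14, 15, 18; that makes 8.

8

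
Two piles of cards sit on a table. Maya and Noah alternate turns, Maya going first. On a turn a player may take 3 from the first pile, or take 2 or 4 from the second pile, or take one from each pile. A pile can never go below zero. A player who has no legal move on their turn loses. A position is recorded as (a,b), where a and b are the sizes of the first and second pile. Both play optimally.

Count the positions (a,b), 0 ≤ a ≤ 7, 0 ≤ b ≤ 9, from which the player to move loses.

31

Compute win/loss labels from the base case upward. A position with no move is L. Any other position is W if it can reach an L in one move, else L.
Every move lowers a or b (never raises either), so fill the grid row by row in increasing a, and left to right within a row: each cell's successors are then already labelled.
      b=0  b=1  b=2  b=3  b=4  b=5  b=6  b=7  b=8  b=9
a=0:    L    L    W    W    W    W    L    L    W    W
a=1:    L    W    W    L    W    W    L    W    W    L
a=2:    L    W    W    L    W    W    L    W    W    L
a=3:    W    W    L    L    W    W    W    W    L    L
a=4:    W    L    L    W    W    W    W    L    L    W
a=5:    W    L    W    W    L    W    W    L    W    W
a=6:    L    L    W    W    W    W    L    L    W    W
a=7:    L    W    W    L    W    W    L    W    W    L
Cells with no legal move (terminal, hence L): (0,0), (0,1), (1,0), (2,0).
The remaining L cells, each justified by listing all of its moves:
(0,6): only reaches (0,4)(W), (0,2)(W), all W → L
(0,7): only reaches (0,5)(W), (0,3)(W), all W → L
(1,3): only reaches (1,1)(W), (0,2)(W), all W → L
(1,6): only reaches (1,4)(W), (1,2)(W), (0,5)(W), all W → L
(1,9): only reaches (1,7)(W), (1,5)(W), (0,8)(W), all W → L
(2,3): only reaches (2,1)(W), (1,2)(W), all W → L
(2,6): only reaches (2,4)(W), (2,2)(W), (1,5)(W), all W → L
(2,9): only reaches (2,7)(W), (2,5)(W), (1,8)(W), all W → L
(3,2): only reaches (0,2)(W), (3,0)(W), (2,1)(W), all W → L
(3,3): only reaches (0,3)(W), (3,1)(W), (2,2)(W), all W → L
(3,8): only reaches (0,8)(W), (3,6)(W), (3,4)(W), (2,7)(W), all W → L
(3,9): only reaches (0,9)(W), (3,7)(W), (3,5)(W), (2,8)(W), all W → L
(4,1): only reaches (1,1)(W), (3,0)(W), all W → L
(4,2): only reaches (1,2)(W), (4,0)(W), (3,1)(W), all W → L
(4,7): only reaches (1,7)(W), (4,5)(W), (4,3)(W), (3,6)(W), all W → L
(4,8): only reaches (1,8)(W), (4,6)(W), (4,4)(W), (3,7)(W), all W → L
(5,1): only reaches (2,1)(W), (4,0)(W), all W → L
(5,4): only reaches (2,4)(W), (5,2)(W), (5,0)(W), (4,3)(W), all W → L
(5,7): only reaches (2,7)(W), (5,5)(W), (5,3)(W), (4,6)(W), all W → L
(6,0): only reaches (3,0)(W), which is W → L
(6,1): only reaches (3,1)(W), (5,0)(W), all W → L
(6,6): only reaches (3,6)(W), (6,4)(W), (6,2)(W), (5,5)(W), all W → L
(6,7): only reaches (3,7)(W), (6,5)(W), (6,3)(W), (5,6)(W), all W → L
(7,0): only reaches (4,0)(W), which is W → L
(7,3): only reaches (4,3)(W), (7,1)(W), (6,2)(W), all W → L
(7,6): only reaches (4,6)(W), (7,4)(W), (7,2)(W), (6,5)(W), all W → L
(7,9): only reaches (4,9)(W), (7,7)(W), (7,5)(W), (6,8)(W), all W → L
Every other cell has at least one move into one of the L cells above, so it is W.
L cells per row: a=0: 4, a=1: 4, a=2: 4, a=3: 4, a=4: 4, a=5: 3, a=6: 4, a=7: 4; total 31.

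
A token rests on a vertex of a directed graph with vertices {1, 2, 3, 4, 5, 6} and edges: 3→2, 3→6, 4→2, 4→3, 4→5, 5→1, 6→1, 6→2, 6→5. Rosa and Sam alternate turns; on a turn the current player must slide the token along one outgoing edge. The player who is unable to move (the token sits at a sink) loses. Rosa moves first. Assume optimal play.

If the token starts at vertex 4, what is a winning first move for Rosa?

Use the standard recursion: the mover loses at a terminal position; elsewhere, the mover wins exactly when some move hands the opponent an L position.
Every edge goes from a vertex to one that appears earlier in the order 1, 2, 5, 6, 3, 4, so processing vertices in that order labels each vertex after all of its successors.
1: no outgoing edge → L
2: no outgoing edge → L
5: reaches L-position 1 → W
6: reaches L-position 2 → W
3: reaches L-position 2 → W
4: reaches L-position 2 → W
From 4, the L positions reachable in one move are: 2.

Move to 2.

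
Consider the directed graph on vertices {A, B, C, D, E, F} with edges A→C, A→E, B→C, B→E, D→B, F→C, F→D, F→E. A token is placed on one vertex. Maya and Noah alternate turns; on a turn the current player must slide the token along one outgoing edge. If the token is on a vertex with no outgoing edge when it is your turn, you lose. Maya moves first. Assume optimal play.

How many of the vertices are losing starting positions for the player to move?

Positions with no move are L. A position that does have a move is losing for the player to move precisely when every available move leads to a winning position for the opponent. Fill in the labels:
Every edge goes from a vertex to one that appears earlier in the order C, E, B, A, D, F, so processing vertices in that order labels each vertex after all of its successors.
C: no outgoing edge → L
E: no outgoing edge → L
B: reaches L-position E → W
A: reaches L-position E → W
D: only reaches B(W), which is W → L
F: reaches L-position D → W
The L vertices are C, D, E; that is 3 in all.

3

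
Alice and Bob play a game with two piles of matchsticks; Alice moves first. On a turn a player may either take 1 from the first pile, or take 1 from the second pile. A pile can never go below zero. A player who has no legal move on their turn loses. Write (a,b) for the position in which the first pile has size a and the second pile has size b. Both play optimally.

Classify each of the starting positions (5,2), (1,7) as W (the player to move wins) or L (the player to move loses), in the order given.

(5,2): W, (1,7): L

Classify positions by backward induction: terminal positions (no move available) are L. From any other position, the mover wins iff some move reaches an L.
No move ever increases a pile, so every position that can arise here has a ≤ 5 and b ≤ 7; it is enough to label the cells with 0 ≤ a ≤ 5 and 0 ≤ b ≤ 7.
Every move lowers a or b (never raises either), so fill the grid row by row in increasing a, and left to right within a row: each cell's successors are then already labelled.
      b=0  b=1  b=2  b=3  b=4  b=5  b=6  b=7
a=0:    L    W    L    W    L    W    L    W
a=1:    W    L    W    L    W    L    W    L
a=2:    L    W    L    W    L    W    L    W
a=3:    W    L    W    L    W    L    W    L
a=4:    L    W    L    W    L    W    L    W
a=5:    W    L    W    L    W    L    W    L
Cells with no legal move (terminal, hence L): (0,0).
The remaining L cells, each justified by listing all of its moves:
(0,2): only reaches (0,1)(W), which is W → L
(0,4): only reaches (0,3)(W), which is W → L
(0,6): only reaches (0,5)(W), which is W → L
(1,1): only reaches (0,1)(W), (1,0)(W), all W → L
(1,3): only reaches (0,3)(W), (1,2)(W), all W → L
(1,5): only reaches (0,5)(W), (1,4)(W), all W → L
(1,7): only reaches (0,7)(W), (1,6)(W), all W → L
(2,0): only reaches (1,0)(W), which is W → L
(2,2): only reaches (1,2)(W), (2,1)(W), all W → L
(2,4): only reaches (1,4)(W), (2,3)(W), all W → L
(2,6): only reaches (1,6)(W), (2,5)(W), all W → L
(3,1): only reaches (2,1)(W), (3,0)(W), all W → L
(3,3): only reaches (2,3)(W), (3,2)(W), all W → L
(3,5): only reaches (2,5)(W), (3,4)(W), all W → L
(3,7): only reaches (2,7)(W), (3,6)(W), all W → L
(4,0): only reaches (3,0)(W), which is W → L
(4,2): only reaches (3,2)(W), (4,1)(W), all W → L
(4,4): only reaches (3,4)(W), (4,3)(W), all W → L
(4,6): only reaches (3,6)(W), (4,5)(W), all W → L
(5,1): only reaches (4,1)(W), (5,0)(W), all W → L
(5,3): only reaches (4,3)(W), (5,2)(W), all W → L
(5,5): only reaches (4,5)(W), (5,4)(W), all W → L
(5,7): only reaches (4,7)(W), (5,6)(W), all W → L
Every other cell has at least one move into one of the L cells above, so it is W.
(5,2): the move to (4,2) reaches an L cell, so W
(1,7): one of the L cells justified above, so L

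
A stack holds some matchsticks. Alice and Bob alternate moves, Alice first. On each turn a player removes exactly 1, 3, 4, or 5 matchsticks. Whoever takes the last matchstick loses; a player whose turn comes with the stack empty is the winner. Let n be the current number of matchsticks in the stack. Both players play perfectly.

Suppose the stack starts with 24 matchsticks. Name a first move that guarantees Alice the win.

Work bottom-up. With no move the player to move wins. Otherwise the position is W if at least one move leads to an L position for the opponent, and L if every move leads to a W.
n=0: no move; the opponent has just taken the last matchstick and therefore loses → W
n=1: the only move is to 0(W), a W ⇒ L
n=2: can move to 1, which is L ⇒ W
n=3: moves to 2(W), 0(W); every one is W ⇒ L
n=4: can move to 3, which is L ⇒ W
n=5: can move to 1, which is L ⇒ W
n=6: can move to 3, which is L ⇒ W
n=7: can move to 3, which is L ⇒ W
n=8: can move to 3, which is L ⇒ W
n=9: moves to 8(W), 6(W), 5(W), 4(W); every one is W ⇒ L
n=10: can move to 9, which is L ⇒ W
n=11: moves to 10(W), 8(W), 7(W), 6(W); every one is W ⇒ L
n=12: can move to 11, which is L ⇒ W
n=13: can move to 9, which is L ⇒ W
n=14: can move to 11, which is L ⇒ W
n=15: can move to 11, which is L ⇒ W
n=16: can move to 11, which is L ⇒ W
n=17: moves to 16(W), 14(W), 13(W), 12(W); every one is W ⇒ L
n=18: can move to 17, which is L ⇒ W
n=19: moves to 18(W), 16(W), 15(W), 14(W); every one is W ⇒ L
n=20: can move to 19, which is L ⇒ W
n=21: can move to 17, which is L ⇒ W
n=22: can move to 19, which is L ⇒ W
n=23: can move to 19, which is L ⇒ W
n=24: can move to 19, which is L ⇒ W
From 24, the L positions reachable in one move are: 19.

Remove 5, leaving 19.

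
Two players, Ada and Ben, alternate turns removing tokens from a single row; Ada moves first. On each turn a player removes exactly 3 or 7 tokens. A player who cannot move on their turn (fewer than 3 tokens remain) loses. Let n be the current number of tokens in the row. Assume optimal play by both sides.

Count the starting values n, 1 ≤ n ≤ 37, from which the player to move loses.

Compute win/loss labels from the base case upward. A position with no move is L. Any other position is W if it can reach an L in one move, else L.
n=0: no move → L
n=1: no move → L
n=2: no move → L
n=3: reaches L-position 0 → W
n=4: reaches L-position 1 → W
n=5: reaches L-position 2 → W
n=6: only reaches 3(W), which is W → L
n=7: reaches L-position 0 → W
n=8: reaches L-position 1 → W
n=9: reaches L-position 6 → W
n=10: only reaches 7(W), 3(W), all W → L
n=11: only reaches 8(W), 4(W), all W → L
n=12: only reaches 9(W), 5(W), all W → L
n=13: reaches L-position 10 → W
n=14: reaches L-position 11 → W
n=15: reaches L-position 12 → W
n=16: only reaches 13(W), 9(W), all W → L
n=17: reaches L-position 10 → W
n=18: reaches L-position 11 → W
n=19: reaches L-position 16 → W
n=20: only reaches 17(W), 13(W), all W → L
n=21: only reaches 18(W), 14(W), all W → L
n=22: only reaches 19(W), 15(W), all W → L
n=23: reaches L-position 20 → W
n=24: reaches L-position 21 → W
n=25: reaches L-position 22 → W
n=26: only reaches 23(W), 19(W), all W → L
n=27: reaches L-position 20 → W
n=28: reaches L-position 21 → W
n=29: reaches L-position 26 → W
n=30: only reaches 27(W), 23(W), all W → L
n=31: only reaches 28(W), 24(W), all W → L
n=32: only reaches 29(W), 25(W), all W → L
n=33: reaches L-position 30 → W
n=34: reaches L-position 31 → W
n=35: reaches L-position 32 → W
n=36: only reaches 33(W), 29(W), all W → L
n=37: reaches L-position 30 → W
L entries with 1 ≤ n ≤ 37 (n=0 is outside the asked range and is not counted): n = 1, 2, 6, 10, 11, 12, 16, 20, 21, 22, 26, 30, 31, 32, 36; that makes 15.

15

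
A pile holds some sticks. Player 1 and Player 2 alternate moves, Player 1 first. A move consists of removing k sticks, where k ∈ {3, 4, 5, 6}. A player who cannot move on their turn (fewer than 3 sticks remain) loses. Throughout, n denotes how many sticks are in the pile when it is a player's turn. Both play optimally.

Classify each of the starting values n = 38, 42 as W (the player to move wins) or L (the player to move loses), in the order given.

38: L, 42: W

Work bottom-up. With no move the player to move loses. Otherwise the position is W if at least one move leads to an L position for the opponent, and L if every move leads to a W.
n=0: no move → L
n=1: no move → L
n=2: no move → L
n=3: can move to 0, which is L ⇒ W
n=4: can move to 1, which is L ⇒ W
n=5: can move to 2, which is L ⇒ W
n=6: can move to 2, which is L ⇒ W
n=7: can move to 2, which is L ⇒ W
n=8: can move to 2, which is L ⇒ W
n=9: moves to 6(W), 5(W), 4(W), 3(W); every one is W ⇒ L
n=10: moves to 7(W), 6(W), 5(W), 4(W); every one is W ⇒ L
n=11: moves to 8(W), 7(W), 6(W), 5(W); every one is W ⇒ L
n=12: can move to 9, which is L ⇒ W
n=13: can move to 10, which is L ⇒ W
n=14: can move to 11, which is L ⇒ W
n=15: can move to 11, which is L ⇒ W
n=16: can move to 11, which is L ⇒ W
n=17: can move to 11, which is L ⇒ W
n=18: moves to 15(W), 14(W), 13(W), 12(W); every one is W ⇒ L
n=19: moves to 16(W), 15(W), 14(W), 13(W); every one is W ⇒ L
n=20: moves to 17(W), 16(W), 15(W), 14(W); every one is W ⇒ L
n=21: can move to 18, which is L ⇒ W
n=22: can move to 19, which is L ⇒ W
n=23: can move to 20, which is L ⇒ W
n=24: can move to 20, which is L ⇒ W
n=25: can move to 20, which is L ⇒ W
n=26: can move to 20, which is L ⇒ W
n=27: moves to 24(W), 23(W), 22(W), 21(W); every one is W ⇒ L
n=28: moves to 25(W), 24(W), 23(W), 22(W); every one is W ⇒ L
n=29: moves to 26(W), 25(W), 24(W), 23(W); every one is W ⇒ L
n=30: can move to 27, which is L ⇒ W
n=31: can move to 28, which is L ⇒ W
n=32: can move to 29, which is L ⇒ W
n=33: can move to 29, which is L ⇒ W
n=34: can move to 29, which is L ⇒ W
n=35: can move to 29, which is L ⇒ W
n=36: moves to 33(W), 32(W), 31(W), 30(W); every one is W ⇒ L
n=37: moves to 34(W), 33(W), 32(W), 31(W); every one is W ⇒ L
n=38: moves to 35(W), 34(W), 33(W), 32(W); every one is W ⇒ L
n=39: can move to 36, which is L ⇒ W
n=40: can move to 37, which is L ⇒ W
n=41: can move to 38, which is L ⇒ W
n=42: can move to 38, which is L ⇒ W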